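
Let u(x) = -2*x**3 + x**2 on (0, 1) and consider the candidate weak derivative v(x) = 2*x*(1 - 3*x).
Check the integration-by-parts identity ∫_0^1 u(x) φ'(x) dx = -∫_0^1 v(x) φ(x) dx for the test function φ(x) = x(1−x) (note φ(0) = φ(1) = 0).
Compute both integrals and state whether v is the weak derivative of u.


LHS = 2/15, RHS = 2/15. Yes, v = u' weakly.

u(x) = -2*x**3 + x**2, classical derivative u'(x) = -6*x**2 + 2*x.
φ(x) = x(1−x), so φ'(x) = 1 - 2*x.
Note φ(0) = φ(1) = 0, so the boundary term u·φ vanishes.
LHS = ∫_0^1 u(x) φ'(x) dx = ∫_0^1 (4*x^4 - 4*x^3 + x^2) dx. Term by term:
  ∫_0^1 4*x^4 dx = 4/5;  ∫_0^1 -4*x^3 dx = -1;  ∫_0^1 x^2 dx = 1/3.
Sum: 4/5 − 1 + 1/3 = 2/15.
So LHS = 2/15.
∫_0^1 v(x) φ(x) dx = ∫_0^1 (6*x^4 - 8*x^3 + 2*x^2) dx. Term by term:
  ∫_0^1 6*x^4 dx = 6/5;  ∫_0^1 -8*x^3 dx = -2;  ∫_0^1 2*x^2 dx = 2/3.
Sum: 6/5 − 2 + 2/3 = -2/15.
So RHS = -∫_0^1 v(x) φ(x) dx = 2/15.
LHS = RHS, so the identity holds for this test φ.
Moreover u is smooth here and v(x) = u'(x) = -6*x**2 + 2*x pointwise, so the identity holds for every test function. Hence v is the weak derivative of u.


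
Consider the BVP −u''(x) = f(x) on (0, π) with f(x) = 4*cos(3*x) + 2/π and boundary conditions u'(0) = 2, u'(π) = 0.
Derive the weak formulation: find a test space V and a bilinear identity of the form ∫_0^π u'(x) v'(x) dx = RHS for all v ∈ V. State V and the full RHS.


V = H^1(0, π) (v unrestricted at boundary; u is determined up to an additive constant); weak form: ∫_0^π u'v' dx = ∫_0^π (4*cos(3*x) + 2/π) v dx − 2·v(0) for all v ∈ V.

Multiply both sides by a test function v and integrate from 0 to π:
  ∫_0^π −u''(x) v(x) dx = ∫_0^π f(x) v(x) dx.
Integrate the LHS by parts once:
  ∫_0^π −u'' v dx = −[u'(x) v(x)]_0^π + ∫_0^π u'(x) v'(x) dx.
Thus ∫_0^π u'(x) v'(x) dx = ∫_0^π f(x) v(x) dx + [u'(x) v(x)]_0^π.
Choose V so that boundary terms are either known or forced to vanish.
u has inhomogeneous Neumann u'(0) = 2, u'(π) = 0. [u' v]_0^π = (0)·v(π) − (2)·v(0) = − 2·v(0). Take V = H^1(0, π); boundary term becomes part of RHS.
Weak formulation: find u (satisfying any essential BC) such that ∫_0^π u'(x) v'(x) dx = ∫_0^π f v dx − 2·v(0) for all v ∈ V (Neumann data are natural BCs: they enter the RHS as boundary terms).
Substituting f(x) = 4*cos(3*x) + 2/π, the right-hand side is ∫_0^π (4*cos(3*x) + 2/π) v dx − 2·v(0).
Compatibility check (pure Neumann): taking v ≡ 1 ∈ V gives 0 = ∫_0^π f dx + (0) − (2), i.e. ∫_0^π f dx must equal u'(0) − u'(π) = 2. Indeed ∫_0^π (4*cos(3*x) + 2/π) dx = 2, so the data are compatible. The solution is then unique only up to an additive constant (fix it e.g. by requiring ∫_0^π u dx = 0).


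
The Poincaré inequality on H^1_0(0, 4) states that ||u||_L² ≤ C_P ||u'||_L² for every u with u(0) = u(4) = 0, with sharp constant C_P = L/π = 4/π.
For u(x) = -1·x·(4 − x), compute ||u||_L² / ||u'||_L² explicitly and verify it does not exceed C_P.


||u||_L² / ||u'||_L² = 2*sqrt(10)/5 < C_P = 4/π.

u(x) = -1·x·(4 − x), so u'(x) = 2*x - 4.
u(x) = -1·x·(4 − x) vanishes at x = 0 and x = 4, so u ∈ H^1_0(0, 4). Differentiate via the product rule and integrate the resulting polynomials term by term.
  ∫_0^4 u² dx = ∫_0^4 (x^4 - 8*x^3 + 16*x^2) dx. Term by term:
    ∫_0^4 x^4 dx = 1024/5;  ∫_0^4 -8*x^3 dx = -512;  ∫_0^4 16*x^2 dx = 1024/3.
  Sum: 1024/5 − 512 + 1024/3 = 512/15.
  ∫_0^4 (u')² dx = ∫_0^4 (4*x^2 - 16*x + 16) dx. Term by term:
    ∫_0^4 4*x^2 dx = 256/3;  ∫_0^4 -16*x dx = -128;  ∫_0^4 16 dx = 64.
  Sum: 256/3 − 128 + 64 = 64/3.
∫_0^4 u² dx = 512/15, so ||u||_L² = 16*sqrt(30)/15.
∫_0^4 (u')² dx = 64/3, so ||u'||_L² = 8*sqrt(3)/3.
Ratio ||u||_L² / ||u'||_L² = 2*sqrt(10)/5.
Sharp Poincaré constant on H^1_0(0, 4) is C_P = L/π = 4/π, achieved by sin(π/4·x).
A polynomial bump cannot attain the sharp Poincaré constant (only the first sine eigenfunction does), so the ratio is strictly less than C_P, consistent with ||u||_L² ≤ C_P ||u'||_L².


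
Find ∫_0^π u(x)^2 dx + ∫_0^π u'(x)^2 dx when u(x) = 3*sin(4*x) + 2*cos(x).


||u||_{H^1(0,π)}^2 = 64/5 + 161*π/2

u'(x) = -2*sin(x) + 12*cos(4*x).
Expand u² and (u')² and integrate term by term on (0, π), using: for integers n ≥ 1, ∫_0^π sin²(nx) dx = ∫_0^π cos²(nx) dx = π/2; for n ≠ n', ∫_0^π sin(nx)sin(n'x) dx = ∫_0^π cos(nx)cos(n'x) dx = 0; and by product-to-sum, ∫_0^π sin(nx)cos(n'x) dx = ½∫_0^π [sin((n+n')x) + sin((n−n')x)] dx, which is 0 when n+n' is even and 2n/(n²−n'²) when n+n' is odd (it need not vanish on (0, π)).
  u² squared terms: (2)²·∫cos(x)² dx = 4·π/2 = 2*π;  (3)²·∫sin(4x)² dx = 9·π/2 = 9*π/2.
  u² cross terms: 2·(2)·(3)·∫cos(x)·sin(4x) dx = 12·(8/15) = 32/5.
  So ∫_0^π u² dx = 2*π + 9*π/2 + 32/5 = 32/5 + 13*π/2.
  (u')² squared terms: (-2)²·∫sin(x)² dx = 4·π/2 = 2*π;  (12)²·∫cos(4x)² dx = 144·π/2 = 72*π.
  (u')² cross terms: 2·(-2)·(12)·∫sin(x)·cos(4x) dx = -48·(-2/15) = 32/5.
  So ∫_0^π (u')² dx = 2*π + 72*π + 32/5 = 32/5 + 74*π.
||u||_{H^1}^2 = (32/5 + 13*π/2) + (32/5 + 74*π) = 64/5 + 161*π/2.


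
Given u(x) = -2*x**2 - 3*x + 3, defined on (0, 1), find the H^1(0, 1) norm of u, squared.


||u||_{H^1}^2 = 437/15

The H^1 norm (squared) on an interval (0, L) is
  ||u||_{H^1}^2 = ∫_0^L u(x)^2 dx + ∫_0^L u'(x)^2 dx.
Compute u'(x) = -4*x - 3.
Then u(x)^2 = 4*x**4 + 12*x**3 - 3*x**2 - 18*x + 9 and u'(x)^2 = 16*x**2 + 24*x + 9.
Integrate each monomial from 0 to 1 using ∫_0^1 c·x^n dx = c·1^(n+1)/(n+1):
  ∫_0^1 u(x)^2 dx = ∫_0^1 (4*x^4 + 12*x^3 - 3*x^2 - 18*x + 9) dx. Term by term:
    ∫_0^1 4*x^4 dx = 4/5;  ∫_0^1 12*x^3 dx = 3;  ∫_0^1 -3*x^2 dx = -1;
    ∫_0^1 -18*x dx = -9;  ∫_0^1 9 dx = 9.
  Sum: 4/5 + 3 − 1 − 9 + 9 = 14/5.
  ∫_0^1 u'(x)^2 dx = ∫_0^1 (16*x^2 + 24*x + 9) dx. Term by term:
    ∫_0^1 16*x^2 dx = 16/3;  ∫_0^1 24*x dx = 12;  ∫_0^1 9 dx = 9.
  Sum: 16/3 + 12 + 9 = 79/3.
Adding: ||u||_{H^1}^2 = 14/5 + 79/3 = 437/15.


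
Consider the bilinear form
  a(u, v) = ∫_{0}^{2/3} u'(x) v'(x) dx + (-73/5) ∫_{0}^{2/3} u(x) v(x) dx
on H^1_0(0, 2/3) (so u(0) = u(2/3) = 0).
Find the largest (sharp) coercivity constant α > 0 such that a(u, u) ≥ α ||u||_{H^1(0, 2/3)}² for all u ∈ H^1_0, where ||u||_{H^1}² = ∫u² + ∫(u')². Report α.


α = (-292 + 45*π^2)/(5*(4 + 9*π^2))

Coercivity of a(·,·) on H^1_0(0, 2/3) means a(u, u) ≥ α ||u||_{H^1}² for every u ∈ H^1_0.
The interval has length L = 2/3, and Poincaré/coercivity depend only on L. Here a(u, u) = ∫(u')² + (-73/5)·∫u².
Here c = -73/5 < 0 with |c| < (π/L)² = 9*π^2/4, so coercivity still holds. The condition a(u,u) ≥ α||u||_{H^1}² reads (1−α)∫(u')² ≥ (α−c)∫u². Any admissible α is ≤ 1 (rapidly oscillating u have ∫u²/∫(u')² → 0), and α = 1 would force 0 ≥ (1−c)∫u², impossible since c < 1; so 1−α > 0. By the sharp Poincaré inequality on H^1_0 of an interval of length L, ∫(u')² ≥ (π/L)²∫u² with equality for the first sine mode sin(π(x−x₀)/L) (x₀ the left endpoint), so the inequality holds for all u iff (1−α)(π/L)² ≥ α − c, i.e. α ≤ ((π/L)² + c)/((π/L)² + 1) = (1 + c(L/π)²)/(1 + (L/π)²). (Direct route, valid since c ≤ 0: Poincaré gives c∫u² ≥ c(L/π)²∫(u')², so a(u,u) ≥ (1 + c(L/π)²)∫(u')², while ||u||_{H^1}² ≤ (1 + (L/π)²)∫(u')²; dividing yields the same α.) With (π/L)² = 9*π^2/4 and c = -73/5, the largest admissible constant is α = ((π/L)² + c)/((π/L)² + 1).
Simplifying, α = (-292 + 45*π^2)/(5*(4 + 9*π^2)).


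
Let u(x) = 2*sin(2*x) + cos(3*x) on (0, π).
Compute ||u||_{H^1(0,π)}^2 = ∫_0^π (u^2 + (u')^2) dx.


||u||_{H^1(0,π)}^2 = -32 + 15*π

u'(x) = -3*sin(3*x) + 4*cos(2*x).
Expand u² and (u')² and integrate term by term on (0, π), using: for integers n ≥ 1, ∫_0^π sin²(nx) dx = ∫_0^π cos²(nx) dx = π/2; for n ≠ n', ∫_0^π sin(nx)sin(n'x) dx = ∫_0^π cos(nx)cos(n'x) dx = 0; and by product-to-sum, ∫_0^π sin(nx)cos(n'x) dx = ½∫_0^π [sin((n+n')x) + sin((n−n')x)] dx, which is 0 when n+n' is even and 2n/(n²−n'²) when n+n' is odd (it need not vanish on (0, π)).
  u² squared terms: (2)²·∫sin(2x)² dx = 4·π/2 = 2*π;  (1)²·∫cos(3x)² dx = 1·π/2 = π/2.
  u² cross terms: 2·(2)·(1)·∫sin(2x)·cos(3x) dx = 4·(-4/5) = -16/5.
  So ∫_0^π u² dx = 2*π + π/2 − 16/5 = -16/5 + 5*π/2.
  (u')² squared terms: (-3)²·∫sin(3x)² dx = 9·π/2 = 9*π/2;  (4)²·∫cos(2x)² dx = 16·π/2 = 8*π.
  (u')² cross terms: 2·(-3)·(4)·∫sin(3x)·cos(2x) dx = -24·(6/5) = -144/5.
  So ∫_0^π (u')² dx = 9*π/2 + 8*π − 144/5 = -144/5 + 25*π/2.
||u||_{H^1}^2 = (-16/5 + 5*π/2) + (-144/5 + 25*π/2) = -32 + 15*π.


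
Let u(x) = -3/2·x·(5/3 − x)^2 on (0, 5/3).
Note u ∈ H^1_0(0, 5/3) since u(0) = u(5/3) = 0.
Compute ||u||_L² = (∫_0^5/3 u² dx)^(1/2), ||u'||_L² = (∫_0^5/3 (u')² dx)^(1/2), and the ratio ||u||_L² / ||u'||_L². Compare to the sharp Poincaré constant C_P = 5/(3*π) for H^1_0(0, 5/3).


||u||_L² / ||u'||_L² = 5*sqrt(14)/42 < C_P = 5/(3*π).

u(x) = -3/2·x·(5/3 − x)^2, so u'(x) = (5 - 9*x)*(3*x - 5)/6.
u(x) = -3/2·x·(5/3 − x)^2 vanishes at x = 0 and x = 5/3, so u ∈ H^1_0(0, 5/3). Differentiate via the product rule and integrate the resulting polynomials term by term.
  ∫_0^5/3 u² dx = ∫_0^5/3 (9*x^6/4 - 15*x^5 + 75*x^4/2 - 125*x^3/3 + 625*x^2/36) dx. Term by term:
    ∫_0^5/3 9*x^6/4 dx = 78125/6804;  ∫_0^5/3 -15*x^5 dx = -78125/1458;  ∫_0^5/3 75*x^4/2 dx = 15625/162;
    ∫_0^5/3 -125*x^3/3 dx = -78125/972;  ∫_0^5/3 625*x^2/36 dx = 78125/2916.
  Sum: 78125/6804 − 78125/1458 + 15625/162 − 78125/972 + 78125/2916 = 15625/20412.
  ∫_0^5/3 (u')² dx = ∫_0^5/3 (81*x^4/4 - 90*x^3 + 275*x^2/2 - 250*x/3 + 625/36) dx. Term by term:
    ∫_0^5/3 81*x^4/4 dx = 625/12;  ∫_0^5/3 -90*x^3 dx = -3125/18;  ∫_0^5/3 275*x^2/2 dx = 34375/162;
    ∫_0^5/3 -250*x/3 dx = -3125/27;  ∫_0^5/3 625/36 dx = 3125/108.
  Sum: 625/12 − 3125/18 + 34375/162 − 3125/27 + 3125/108 = 625/162.
∫_0^5/3 u² dx = 15625/20412, so ||u||_L² = 125*sqrt(7)/378.
∫_0^5/3 (u')² dx = 625/162, so ||u'||_L² = 25*sqrt(2)/18.
Ratio ||u||_L² / ||u'||_L² = 5*sqrt(14)/42.
Sharp Poincaré constant on H^1_0(0, 5/3) is C_P = L/π = 5/(3*π), achieved by sin(3*π/5·x).
A polynomial bump cannot attain the sharp Poincaré constant (only the first sine eigenfunction does), so the ratio is strictly less than C_P, consistent with ||u||_L² ≤ C_P ||u'||_L².


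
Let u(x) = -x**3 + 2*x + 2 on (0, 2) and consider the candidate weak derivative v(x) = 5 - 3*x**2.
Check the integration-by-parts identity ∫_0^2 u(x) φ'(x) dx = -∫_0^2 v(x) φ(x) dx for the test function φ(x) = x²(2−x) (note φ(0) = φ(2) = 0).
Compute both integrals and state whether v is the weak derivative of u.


LHS = 56/15, RHS = -4/15. No, v is not the weak derivative of u.

u(x) = -x**3 + 2*x + 2, classical derivative u'(x) = 2 - 3*x**2.
φ(x) = x²(2−x), so φ'(x) = x*(4 - 3*x).
Note φ(0) = φ(2) = 0, so the boundary term u·φ vanishes.
LHS = ∫_0^2 u(x) φ'(x) dx = ∫_0^2 (3*x^5 - 4*x^4 - 6*x^3 + 2*x^2 + 8*x) dx. Term by term:
  ∫_0^2 3*x^5 dx = 32;  ∫_0^2 -4*x^4 dx = -128/5;  ∫_0^2 -6*x^3 dx = -24;
  ∫_0^2 2*x^2 dx = 16/3;  ∫_0^2 8*x dx = 16.
Sum: 32 − 128/5 − 24 + 16/3 + 16 = 56/15.
So LHS = 56/15.
∫_0^2 v(x) φ(x) dx = ∫_0^2 (3*x^5 - 6*x^4 - 5*x^3 + 10*x^2) dx. Term by term:
  ∫_0^2 3*x^5 dx = 32;  ∫_0^2 -6*x^4 dx = -192/5;  ∫_0^2 -5*x^3 dx = -20;
  ∫_0^2 10*x^2 dx = 80/3.
Sum: 32 − 192/5 − 20 + 80/3 = 4/15.
So RHS = -∫_0^2 v(x) φ(x) dx = -4/15.
LHS − RHS = 4 ≠ 0, so the identity fails.
(For a valid weak derivative the identity must hold for EVERY test function, in particular this one. The failure shows v is NOT the weak derivative of u.)
Correct weak derivative would be u'(x) = 2 - 3*x**2.


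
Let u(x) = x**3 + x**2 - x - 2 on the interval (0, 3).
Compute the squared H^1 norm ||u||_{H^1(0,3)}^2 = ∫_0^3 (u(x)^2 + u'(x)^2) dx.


||u||_{H^1}^2 = 72501/70

The H^1 norm (squared) on an interval (0, L) is
  ||u||_{H^1}^2 = ∫_0^L u(x)^2 dx + ∫_0^L u'(x)^2 dx.
Compute u'(x) = 3*x**2 + 2*x - 1.
Then u(x)^2 = x**6 + 2*x**5 - x**4 - 6*x**3 - 3*x**2 + 4*x + 4 and u'(x)^2 = 9*x**4 + 12*x**3 - 2*x**2 - 4*x + 1.
Integrate each monomial from 0 to 3 using ∫_0^3 c·x^n dx = c·3^(n+1)/(n+1):
  ∫_0^3 u(x)^2 dx = ∫_0^3 (x^6 + 2*x^5 - x^4 - 6*x^3 - 3*x^2 + 4*x + 4) dx. Term by term:
    ∫_0^3 x^6 dx = 2187/7;  ∫_0^3 2*x^5 dx = 243;  ∫_0^3 -x^4 dx = -243/5;
    ∫_0^3 -6*x^3 dx = -243/2;  ∫_0^3 -3*x^2 dx = -27;  ∫_0^3 4*x dx = 18;
    ∫_0^3 4 dx = 12.
  Sum: 2187/7 + 243 − 243/5 − 243/2 − 27 + 18 + 12 = 27183/70.
  ∫_0^3 u'(x)^2 dx = ∫_0^3 (9*x^4 + 12*x^3 - 2*x^2 - 4*x + 1) dx. Term by term:
    ∫_0^3 9*x^4 dx = 2187/5;  ∫_0^3 12*x^3 dx = 243;  ∫_0^3 -2*x^2 dx = -18;
    ∫_0^3 -4*x dx = -18;  ∫_0^3 1 dx = 3.
  Sum: 2187/5 + 243 − 18 − 18 + 3 = 3237/5.
Adding: ||u||_{H^1}^2 = 27183/70 + 3237/5 = 72501/70.


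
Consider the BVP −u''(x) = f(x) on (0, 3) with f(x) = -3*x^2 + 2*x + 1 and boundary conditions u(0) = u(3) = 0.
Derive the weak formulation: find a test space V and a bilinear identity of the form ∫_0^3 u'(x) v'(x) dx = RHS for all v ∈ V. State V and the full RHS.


V = H^1_0(0, 3) (so v(0) = v(3) = 0); weak form: ∫_0^3 u'v' dx = ∫_0^3 (-3*x^2 + 2*x + 1) v dx for all v ∈ V.

Multiply both sides by a test function v and integrate from 0 to 3:
  ∫_0^3 −u''(x) v(x) dx = ∫_0^3 f(x) v(x) dx.
Integrate the LHS by parts once:
  ∫_0^3 −u'' v dx = −[u'(x) v(x)]_0^3 + ∫_0^3 u'(x) v'(x) dx.
Thus ∫_0^3 u'(x) v'(x) dx = ∫_0^3 f(x) v(x) dx + [u'(x) v(x)]_0^3.
Choose V so that boundary terms are either known or forced to vanish.
u is Dirichlet: u(0) = u(3) = 0. Let V = H^1_0(0, 3); then v(0) = v(3) = 0, and [u' v]_0^3 = 0.
Weak formulation: find u (satisfying any essential BC) such that ∫_0^3 u'(x) v'(x) dx = ∫_0^3 f v dx for all v ∈ V.
Substituting f(x) = -3*x^2 + 2*x + 1, the right-hand side is ∫_0^3 (-3*x^2 + 2*x + 1) v dx.


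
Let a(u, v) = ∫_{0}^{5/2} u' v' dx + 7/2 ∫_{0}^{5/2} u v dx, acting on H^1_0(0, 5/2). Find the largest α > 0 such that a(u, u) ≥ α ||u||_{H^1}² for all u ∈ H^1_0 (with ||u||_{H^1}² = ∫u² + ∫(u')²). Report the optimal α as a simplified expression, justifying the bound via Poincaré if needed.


α = 1

Coercivity of a(·,·) on H^1_0(0, 5/2) means a(u, u) ≥ α ||u||_{H^1}² for every u ∈ H^1_0.
The interval has length L = 5/2, and Poincaré/coercivity depend only on L. Here a(u, u) = ∫(u')² + (7/2)·∫u².
Here c = 7/2 ≥ 1, so a(u,u) = ∫(u')² + c∫u² ≥ ∫(u')² + ∫u² = ||u||_{H^1}², i.e. α = 1 works. No larger α is possible: a(u,u) ≥ α||u||_{H^1}² means (1−α)∫(u')² ≥ (α−c)∫u², and for the modes u_n = sin(nπ(x−x₀)/L) (x₀ the left endpoint) one has ∫u_n²/∫(u_n')² = (L/(nπ))² → 0, so a(u_n,u_n)/||u_n||_{H^1}² → 1. Hence the optimal constant is α = 1.
Therefore α = 1.


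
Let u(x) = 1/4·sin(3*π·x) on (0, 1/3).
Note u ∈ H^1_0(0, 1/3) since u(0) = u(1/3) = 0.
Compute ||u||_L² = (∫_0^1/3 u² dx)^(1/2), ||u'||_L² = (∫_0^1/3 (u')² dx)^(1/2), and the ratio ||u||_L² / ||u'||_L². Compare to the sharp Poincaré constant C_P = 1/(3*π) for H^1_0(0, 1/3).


||u||_L² / ||u'||_L² = 1/(3*π) = C_P.

u(x) = 1/4·sin(3*π·x), so u'(x) = 3*π*cos(3*π*x)/4.
Writing u(x) = A·sin(kπx/L) with A = 1/4 and k = 1, use ∫_0^L sin²(kπx/L) dx = L/2 and ∫_0^L cos²(kπx/L) dx = L/2.
u² = 1/16·sin²(3*π·x) and (u')² = 9*π^2/16·cos²(3*π·x), and each of sin², cos² integrates to L/2 = 1/6 over (0, 1/3).
∫_0^1/3 u² dx = 1/96, so ||u||_L² = sqrt(6)/24.
∫_0^1/3 (u')² dx = 3*π^2/32, so ||u'||_L² = sqrt(6)*π/8.
Ratio ||u||_L² / ||u'||_L² = 1/(3*π).
Sharp Poincaré constant on H^1_0(0, 1/3) is C_P = L/π = 1/(3*π), achieved by sin(3*π·x).
This is the k = 1 eigenfunction (up to amplitude), so the ratio equals the sharp Poincaré constant exactly.


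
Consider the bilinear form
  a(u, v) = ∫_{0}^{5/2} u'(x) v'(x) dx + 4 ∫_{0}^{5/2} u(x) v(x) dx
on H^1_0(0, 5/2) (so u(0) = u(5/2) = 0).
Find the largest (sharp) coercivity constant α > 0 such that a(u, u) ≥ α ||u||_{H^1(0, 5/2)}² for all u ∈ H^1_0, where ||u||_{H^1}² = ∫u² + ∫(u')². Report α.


α = 1

Coercivity of a(·,·) on H^1_0(0, 5/2) means a(u, u) ≥ α ||u||_{H^1}² for every u ∈ H^1_0.
The interval has length L = 5/2, and Poincaré/coercivity depend only on L. Here a(u, u) = ∫(u')² + (4)·∫u².
Here c = 4 ≥ 1, so a(u,u) = ∫(u')² + c∫u² ≥ ∫(u')² + ∫u² = ||u||_{H^1}², i.e. α = 1 works. No larger α is possible: a(u,u) ≥ α||u||_{H^1}² means (1−α)∫(u')² ≥ (α−c)∫u², and for the modes u_n = sin(nπ(x−x₀)/L) (x₀ the left endpoint) one has ∫u_n²/∫(u_n')² = (L/(nπ))² → 0, so a(u_n,u_n)/||u_n||_{H^1}² → 1. Hence the optimal constant is α = 1.
Therefore α = 1.


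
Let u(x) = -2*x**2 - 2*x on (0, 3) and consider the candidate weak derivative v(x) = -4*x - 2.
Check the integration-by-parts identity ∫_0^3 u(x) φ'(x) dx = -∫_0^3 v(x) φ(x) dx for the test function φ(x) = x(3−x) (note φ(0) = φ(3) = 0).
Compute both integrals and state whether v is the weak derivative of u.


LHS = 36, RHS = 36. Yes, v = u' weakly.

u(x) = -2*x**2 - 2*x, classical derivative u'(x) = -4*x - 2.
φ(x) = x(3−x), so φ'(x) = 3 - 2*x.
Note φ(0) = φ(3) = 0, so the boundary term u·φ vanishes.
LHS = ∫_0^3 u(x) φ'(x) dx = ∫_0^3 (4*x^3 - 2*x^2 - 6*x) dx. Term by term:
  ∫_0^3 4*x^3 dx = 81;  ∫_0^3 -2*x^2 dx = -18;  ∫_0^3 -6*x dx = -27.
Sum: 81 − 18 − 27 = 36.
So LHS = 36.
∫_0^3 v(x) φ(x) dx = ∫_0^3 (4*x^3 - 10*x^2 - 6*x) dx. Term by term:
  ∫_0^3 4*x^3 dx = 81;  ∫_0^3 -10*x^2 dx = -90;  ∫_0^3 -6*x dx = -27.
Sum: 81 − 90 − 27 = -36.
So RHS = -∫_0^3 v(x) φ(x) dx = 36.
LHS = RHS, so the identity holds for this test φ.
Moreover u is smooth here and v(x) = u'(x) = -4*x - 2 pointwise, so the identity holds for every test function. Hence v is the weak derivative of u.


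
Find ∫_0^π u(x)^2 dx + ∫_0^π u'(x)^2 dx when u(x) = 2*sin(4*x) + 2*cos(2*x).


||u||_{H^1(0,π)}^2 = 44*π

u'(x) = -4*sin(2*x) + 8*cos(4*x).
Expand u² and (u')² and integrate term by term on (0, π), using: for integers n ≥ 1, ∫_0^π sin²(nx) dx = ∫_0^π cos²(nx) dx = π/2; for n ≠ n', ∫_0^π sin(nx)sin(n'x) dx = ∫_0^π cos(nx)cos(n'x) dx = 0; and by product-to-sum, ∫_0^π sin(nx)cos(n'x) dx = ½∫_0^π [sin((n+n')x) + sin((n−n')x)] dx, which is 0 when n+n' is even and 2n/(n²−n'²) when n+n' is odd (it need not vanish on (0, π)).
  u² squared terms: (2)²·∫cos(2x)² dx = 4·π/2 = 2*π;  (2)²·∫sin(4x)² dx = 4·π/2 = 2*π.
  u² cross terms: 2·(2)·(2)·∫cos(2x)·sin(4x) dx = 8·(0) = 0.
  So ∫_0^π u² dx = 2*π + 2*π + 0 = 4*π.
  (u')² squared terms: (-4)²·∫sin(2x)² dx = 16·π/2 = 8*π;  (8)²·∫cos(4x)² dx = 64·π/2 = 32*π.
  (u')² cross terms: 2·(-4)·(8)·∫sin(2x)·cos(4x) dx = -64·(0) = 0.
  So ∫_0^π (u')² dx = 8*π + 32*π + 0 = 40*π.
||u||_{H^1}^2 = (4*π) + (40*π) = 44*π.


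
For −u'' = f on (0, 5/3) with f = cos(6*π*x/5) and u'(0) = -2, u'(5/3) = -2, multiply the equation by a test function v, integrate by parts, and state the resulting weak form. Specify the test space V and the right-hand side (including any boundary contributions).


V = H^1(0, 5/3) (v unrestricted at boundary; u is determined up to an additive constant); weak form: ∫_0^5/3 u'v' dx = ∫_0^5/3 (cos(6*π*x/5)) v dx − 2·v(5/3) + 2·v(0) for all v ∈ V.

Multiply both sides by a test function v and integrate from 0 to 5/3:
  ∫_0^5/3 −u''(x) v(x) dx = ∫_0^5/3 f(x) v(x) dx.
Integrate the LHS by parts once:
  ∫_0^5/3 −u'' v dx = −[u'(x) v(x)]_0^5/3 + ∫_0^5/3 u'(x) v'(x) dx.
Thus ∫_0^5/3 u'(x) v'(x) dx = ∫_0^5/3 f(x) v(x) dx + [u'(x) v(x)]_0^5/3.
Choose V so that boundary terms are either known or forced to vanish.
u has inhomogeneous Neumann u'(0) = -2, u'(5/3) = -2. [u' v]_0^5/3 = (-2)·v(5/3) − (-2)·v(0) = − 2·v(5/3) + 2·v(0). Take V = H^1(0, 5/3); boundary term becomes part of RHS.
Weak formulation: find u (satisfying any essential BC) such that ∫_0^5/3 u'(x) v'(x) dx = ∫_0^5/3 f v dx − 2·v(5/3) + 2·v(0) for all v ∈ V (Neumann data are natural BCs: they enter the RHS as boundary terms).
Substituting f(x) = cos(6*π*x/5), the right-hand side is ∫_0^5/3 (cos(6*π*x/5)) v dx − 2·v(5/3) + 2·v(0).
Compatibility check (pure Neumann): taking v ≡ 1 ∈ V gives 0 = ∫_0^5/3 f dx + (-2) − (-2), i.e. ∫_0^5/3 f dx must equal u'(0) − u'(5/3) = 0. Indeed ∫_0^5/3 (cos(6*π*x/5)) dx = 0, so the data are compatible. The solution is then unique only up to an additive constant (fix it e.g. by requiring ∫_0^5/3 u dx = 0).


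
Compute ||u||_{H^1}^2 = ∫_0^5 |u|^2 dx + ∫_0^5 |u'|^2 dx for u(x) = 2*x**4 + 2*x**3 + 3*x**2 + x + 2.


||u||_{H^1}^2 = 322249225/126

The H^1 norm (squared) on an interval (0, L) is
  ||u||_{H^1}^2 = ∫_0^L u(x)^2 dx + ∫_0^L u'(x)^2 dx.
Compute u'(x) = 8*x**3 + 6*x**2 + 6*x + 1.
Then u(x)^2 = 4*x**8 + 8*x**7 + 16*x**6 + 16*x**5 + 21*x**4 + 14*x**3 + 13*x**2 + 4*x + 4 and u'(x)^2 = 64*x**6 + 96*x**5 + 132*x**4 + 88*x**3 + 48*x**2 + 12*x + 1.
Integrate each monomial from 0 to 5 using ∫_0^5 c·x^n dx = c·5^(n+1)/(n+1):
  ∫_0^5 u(x)^2 dx = ∫_0^5 (4*x^8 + 8*x^7 + 16*x^6 + 16*x^5 + 21*x^4 + 14*x^3 + 13*x^2 + 4*x + 4) dx. Term by term:
    ∫_0^5 4*x^8 dx = 7812500/9;  ∫_0^5 8*x^7 dx = 390625;  ∫_0^5 16*x^6 dx = 1250000/7;
    ∫_0^5 16*x^5 dx = 125000/3;  ∫_0^5 21*x^4 dx = 13125;  ∫_0^5 14*x^3 dx = 4375/2;
    ∫_0^5 13*x^2 dx = 1625/3;  ∫_0^5 4*x dx = 50;  ∫_0^5 4 dx = 20.
  Sum: 7812500/9 + 390625 + 1250000/7 + 125000/3 + 13125 + 4375/2 + 1625/3 + 50 + 20 = 188350195/126.
  ∫_0^5 u'(x)^2 dx = ∫_0^5 (64*x^6 + 96*x^5 + 132*x^4 + 88*x^3 + 48*x^2 + 12*x + 1) dx. Term by term:
    ∫_0^5 64*x^6 dx = 5000000/7;  ∫_0^5 96*x^5 dx = 250000;  ∫_0^5 132*x^4 dx = 82500;
    ∫_0^5 88*x^3 dx = 13750;  ∫_0^5 48*x^2 dx = 2000;  ∫_0^5 12*x dx = 150;
    ∫_0^5 1 dx = 5.
  Sum: 5000000/7 + 250000 + 82500 + 13750 + 2000 + 150 + 5 = 7438835/7.
Adding: ||u||_{H^1}^2 = 188350195/126 + 7438835/7 = 322249225/126.


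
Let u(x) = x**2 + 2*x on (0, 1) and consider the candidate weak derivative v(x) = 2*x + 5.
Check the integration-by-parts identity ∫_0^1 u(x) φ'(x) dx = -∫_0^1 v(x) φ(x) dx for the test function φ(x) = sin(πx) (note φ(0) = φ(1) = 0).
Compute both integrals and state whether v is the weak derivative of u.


LHS = -6/π, RHS = -12/π. No, v is not the weak derivative of u.

u(x) = x**2 + 2*x, classical derivative u'(x) = 2*x + 2.
φ(x) = sin(πx), so φ'(x) = π*cos(π*x).
Note φ(0) = φ(1) = 0, so the boundary term u·φ vanishes.
LHS = ∫_0^1 u(x) φ'(x) dx = ∫_0^1 (π*x^2*cos(π*x) + 2*π*x*cos(π*x)) dx. Term by term:
  ∫_0^1 π*x^2*cos(π*x) dx = -2/π;  ∫_0^1 2*π*x*cos(π*x) dx = -4/π.
Sum: -2/π − 4/π = -6/π.
So LHS = -6/π.
∫_0^1 v(x) φ(x) dx = ∫_0^1 (2*x*sin(π*x) + 5*sin(π*x)) dx. Term by term:
  ∫_0^1 5*sin(π*x) dx = 10/π;  ∫_0^1 2*x*sin(π*x) dx = 2/π.
Sum: 10/π + 2/π = 12/π.
So RHS = -∫_0^1 v(x) φ(x) dx = -12/π.
LHS − RHS = 6/π ≠ 0, so the identity fails.
(For a valid weak derivative the identity must hold for EVERY test function, in particular this one. The failure shows v is NOT the weak derivative of u.)
Correct weak derivative would be u'(x) = 2*x + 2.


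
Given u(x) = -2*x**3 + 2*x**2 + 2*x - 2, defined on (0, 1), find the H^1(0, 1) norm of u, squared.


||u||_{H^1}^2 = 592/105

The H^1 norm (squared) on an interval (0, L) is
  ||u||_{H^1}^2 = ∫_0^L u(x)^2 dx + ∫_0^L u'(x)^2 dx.
Compute u'(x) = -6*x**2 + 4*x + 2.
Then u(x)^2 = 4*x**6 - 8*x**5 - 4*x**4 + 16*x**3 - 4*x**2 - 8*x + 4 and u'(x)^2 = 36*x**4 - 48*x**3 - 8*x**2 + 16*x + 4.
Integrate each monomial from 0 to 1 using ∫_0^1 c·x^n dx = c·1^(n+1)/(n+1):
  ∫_0^1 u(x)^2 dx = ∫_0^1 (4*x^6 - 8*x^5 - 4*x^4 + 16*x^3 - 4*x^2 - 8*x + 4) dx. Term by term:
    ∫_0^1 4*x^6 dx = 4/7;  ∫_0^1 -8*x^5 dx = -4/3;  ∫_0^1 -4*x^4 dx = -4/5;
    ∫_0^1 16*x^3 dx = 4;  ∫_0^1 -4*x^2 dx = -4/3;  ∫_0^1 -8*x dx = -4;
    ∫_0^1 4 dx = 4.
  Sum: 4/7 − 4/3 − 4/5 + 4 − 4/3 − 4 + 4 = 116/105.
  ∫_0^1 u'(x)^2 dx = ∫_0^1 (36*x^4 - 48*x^3 - 8*x^2 + 16*x + 4) dx. Term by term:
    ∫_0^1 36*x^4 dx = 36/5;  ∫_0^1 -48*x^3 dx = -12;  ∫_0^1 -8*x^2 dx = -8/3;
    ∫_0^1 16*x dx = 8;  ∫_0^1 4 dx = 4.
  Sum: 36/5 − 12 − 8/3 + 8 + 4 = 68/15.
Adding: ||u||_{H^1}^2 = 116/105 + 68/15 = 592/105.


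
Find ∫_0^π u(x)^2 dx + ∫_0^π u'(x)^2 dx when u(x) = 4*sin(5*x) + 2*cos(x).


||u||_{H^1(0,π)}^2 = 212*π

u'(x) = -2*sin(x) + 20*cos(5*x).
Expand u² and (u')² and integrate term by term on (0, π), using: for integers n ≥ 1, ∫_0^π sin²(nx) dx = ∫_0^π cos²(nx) dx = π/2; for n ≠ n', ∫_0^π sin(nx)sin(n'x) dx = ∫_0^π cos(nx)cos(n'x) dx = 0; and by product-to-sum, ∫_0^π sin(nx)cos(n'x) dx = ½∫_0^π [sin((n+n')x) + sin((n−n')x)] dx, which is 0 when n+n' is even and 2n/(n²−n'²) when n+n' is odd (it need not vanish on (0, π)).
  u² squared terms: (2)²·∫cos(x)² dx = 4·π/2 = 2*π;  (4)²·∫sin(5x)² dx = 16·π/2 = 8*π.
  u² cross terms: 2·(2)·(4)·∫cos(x)·sin(5x) dx = 16·(0) = 0.
  So ∫_0^π u² dx = 2*π + 8*π + 0 = 10*π.
  (u')² squared terms: (-2)²·∫sin(x)² dx = 4·π/2 = 2*π;  (20)²·∫cos(5x)² dx = 400·π/2 = 200*π.
  (u')² cross terms: 2·(-2)·(20)·∫sin(x)·cos(5x) dx = -80·(0) = 0.
  So ∫_0^π (u')² dx = 2*π + 200*π + 0 = 202*π.
||u||_{H^1}^2 = (10*π) + (202*π) = 212*π.


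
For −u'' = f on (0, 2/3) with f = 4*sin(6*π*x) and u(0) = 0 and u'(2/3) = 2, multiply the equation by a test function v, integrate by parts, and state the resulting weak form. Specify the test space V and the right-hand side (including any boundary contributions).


V = {v ∈ H^1(0, 2/3) : v(0) = 0} (test functions vanish at x = 0 where u is specified); weak form: ∫_0^2/3 u'v' dx = ∫_0^2/3 (4*sin(6*π*x)) v dx + 2·v(2/3) for all v ∈ V.

Multiply both sides by a test function v and integrate from 0 to 2/3:
  ∫_0^2/3 −u''(x) v(x) dx = ∫_0^2/3 f(x) v(x) dx.
Integrate the LHS by parts once:
  ∫_0^2/3 −u'' v dx = −[u'(x) v(x)]_0^2/3 + ∫_0^2/3 u'(x) v'(x) dx.
Thus ∫_0^2/3 u'(x) v'(x) dx = ∫_0^2/3 f(x) v(x) dx + [u'(x) v(x)]_0^2/3.
Choose V so that boundary terms are either known or forced to vanish.
Mixed BC: u(0) = 0 (Dirichlet) and u'(2/3) = 2 (Neumann). Define V = {v ∈ H^1(0, 2/3) : v(0) = 0}. Then [u' v]_0^2/3 = u'(2/3)·v(2/3) − u'(0)·0 = 2·v(2/3).
Weak formulation: find u (satisfying any essential BC) such that ∫_0^2/3 u'(x) v'(x) dx = ∫_0^2/3 f v dx + 2·v(2/3) for all v ∈ V (Dirichlet at 0 absorbed into V; Neumann datum at x = 2/3 contributes the boundary term).
Substituting f(x) = 4*sin(6*π*x), the right-hand side is ∫_0^2/3 (4*sin(6*π*x)) v dx + 2·v(2/3).


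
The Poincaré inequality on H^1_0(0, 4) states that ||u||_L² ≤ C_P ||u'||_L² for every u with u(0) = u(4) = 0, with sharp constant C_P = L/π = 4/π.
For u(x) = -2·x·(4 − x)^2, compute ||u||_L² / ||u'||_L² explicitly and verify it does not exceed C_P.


||u||_L² / ||u'||_L² = 2*sqrt(14)/7 < C_P = 4/π.

u(x) = -2·x·(4 − x)^2, so u'(x) = 2*(4 - 3*x)*(x - 4).
u(x) = -2·x·(4 − x)^2 vanishes at x = 0 and x = 4, so u ∈ H^1_0(0, 4). Differentiate via the product rule and integrate the resulting polynomials term by term.
  ∫_0^4 u² dx = ∫_0^4 (4*x^6 - 64*x^5 + 384*x^4 - 1024*x^3 + 1024*x^2) dx. Term by term:
    ∫_0^4 4*x^6 dx = 65536/7;  ∫_0^4 -64*x^5 dx = -131072/3;  ∫_0^4 384*x^4 dx = 393216/5;
    ∫_0^4 -1024*x^3 dx = -65536;  ∫_0^4 1024*x^2 dx = 65536/3.
  Sum: 65536/7 − 131072/3 + 393216/5 − 65536 + 65536/3 = 65536/105.
  ∫_0^4 (u')² dx = ∫_0^4 (36*x^4 - 384*x^3 + 1408*x^2 - 2048*x + 1024) dx. Term by term:
    ∫_0^4 36*x^4 dx = 36864/5;  ∫_0^4 -384*x^3 dx = -24576;  ∫_0^4 1408*x^2 dx = 90112/3;
    ∫_0^4 -2048*x dx = -16384;  ∫_0^4 1024 dx = 4096.
  Sum: 36864/5 − 24576 + 90112/3 − 16384 + 4096 = 8192/15.
∫_0^4 u² dx = 65536/105, so ||u||_L² = 256*sqrt(105)/105.
∫_0^4 (u')² dx = 8192/15, so ||u'||_L² = 64*sqrt(30)/15.
Ratio ||u||_L² / ||u'||_L² = 2*sqrt(14)/7.
Sharp Poincaré constant on H^1_0(0, 4) is C_P = L/π = 4/π, achieved by sin(π/4·x).
A polynomial bump cannot attain the sharp Poincaré constant (only the first sine eigenfunction does), so the ratio is strictly less than C_P, consistent with ||u||_L² ≤ C_P ||u'||_L².


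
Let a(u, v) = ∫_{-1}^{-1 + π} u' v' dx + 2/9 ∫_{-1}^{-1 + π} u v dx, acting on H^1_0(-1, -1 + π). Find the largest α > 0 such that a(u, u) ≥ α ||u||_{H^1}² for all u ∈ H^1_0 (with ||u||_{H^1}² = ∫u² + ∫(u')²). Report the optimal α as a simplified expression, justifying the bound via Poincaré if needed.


α = 11/18

Coercivity of a(·,·) on H^1_0(-1, -1 + π) means a(u, u) ≥ α ||u||_{H^1}² for every u ∈ H^1_0.
The interval has length L = π, and Poincaré/coercivity depend only on L. Here a(u, u) = ∫(u')² + (2/9)·∫u².
Here 0 < c = 2/9 < 1. The condition a(u,u) ≥ α||u||_{H^1}² reads (1−α)∫(u')² ≥ (α−c)∫u². Any admissible α is ≤ 1 (rapidly oscillating u have ∫u²/∫(u')² → 0), and α = 1 would force 0 ≥ (1−c)∫u², impossible since c < 1; so 1−α > 0. By the sharp Poincaré inequality on H^1_0 of an interval of length L, ∫(u')² ≥ (π/L)²∫u² with equality for the first sine mode sin(π(x−x₀)/L) (x₀ the left endpoint), so the inequality holds for all u iff (1−α)(π/L)² ≥ α − c, i.e. α ≤ ((π/L)² + c)/((π/L)² + 1) = (1 + c(L/π)²)/(1 + (L/π)²). With (π/L)² = 1 and c = 2/9, the largest admissible constant is α = ((π/L)² + c)/((π/L)² + 1).
Simplifying, α = 11/18.


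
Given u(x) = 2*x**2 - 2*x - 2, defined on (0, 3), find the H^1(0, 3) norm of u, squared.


||u||_{H^1}^2 = 642/5

The H^1 norm (squared) on an interval (0, L) is
  ||u||_{H^1}^2 = ∫_0^L u(x)^2 dx + ∫_0^L u'(x)^2 dx.
Compute u'(x) = 4*x - 2.
Then u(x)^2 = 4*x**4 - 8*x**3 - 4*x**2 + 8*x + 4 and u'(x)^2 = 16*x**2 - 16*x + 4.
Integrate each monomial from 0 to 3 using ∫_0^3 c·x^n dx = c·3^(n+1)/(n+1):
  ∫_0^3 u(x)^2 dx = ∫_0^3 (4*x^4 - 8*x^3 - 4*x^2 + 8*x + 4) dx. Term by term:
    ∫_0^3 4*x^4 dx = 972/5;  ∫_0^3 -8*x^3 dx = -162;  ∫_0^3 -4*x^2 dx = -36;
    ∫_0^3 8*x dx = 36;  ∫_0^3 4 dx = 12.
  Sum: 972/5 − 162 − 36 + 36 + 12 = 222/5.
  ∫_0^3 u'(x)^2 dx = ∫_0^3 (16*x^2 - 16*x + 4) dx. Term by term:
    ∫_0^3 16*x^2 dx = 144;  ∫_0^3 -16*x dx = -72;  ∫_0^3 4 dx = 12.
  Sum: 144 − 72 + 12 = 84.
Adding: ||u||_{H^1}^2 = 222/5 + 84 = 642/5.


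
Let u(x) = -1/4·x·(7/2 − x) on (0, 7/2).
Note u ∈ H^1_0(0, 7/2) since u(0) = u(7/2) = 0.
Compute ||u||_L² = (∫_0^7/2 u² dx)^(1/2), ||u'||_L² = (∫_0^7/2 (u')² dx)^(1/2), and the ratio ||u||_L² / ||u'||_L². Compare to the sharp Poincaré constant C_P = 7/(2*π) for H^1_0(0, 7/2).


||u||_L² / ||u'||_L² = 7*sqrt(10)/20 < C_P = 7/(2*π).

u(x) = -1/4·x·(7/2 − x), so u'(x) = x/2 - 7/8.
u(x) = -1/4·x·(7/2 − x) vanishes at x = 0 and x = 7/2, so u ∈ H^1_0(0, 7/2). Differentiate via the product rule and integrate the resulting polynomials term by term.
  ∫_0^7/2 u² dx = ∫_0^7/2 (x^4/16 - 7*x^3/16 + 49*x^2/64) dx. Term by term:
    ∫_0^7/2 x^4/16 dx = 16807/2560;  ∫_0^7/2 -7*x^3/16 dx = -16807/1024;  ∫_0^7/2 49*x^2/64 dx = 16807/1536.
  Sum: 16807/2560 − 16807/1024 + 16807/1536 = 16807/15360.
  ∫_0^7/2 (u')² dx = ∫_0^7/2 (x^2/4 - 7*x/8 + 49/64) dx. Term by term:
    ∫_0^7/2 x^2/4 dx = 343/96;  ∫_0^7/2 -7*x/8 dx = -343/64;  ∫_0^7/2 49/64 dx = 343/128.
  Sum: 343/96 − 343/64 + 343/128 = 343/384.
∫_0^7/2 u² dx = 16807/15360, so ||u||_L² = 49*sqrt(105)/480.
∫_0^7/2 (u')² dx = 343/384, so ||u'||_L² = 7*sqrt(42)/48.
Ratio ||u||_L² / ||u'||_L² = 7*sqrt(10)/20.
Sharp Poincaré constant on H^1_0(0, 7/2) is C_P = L/π = 7/(2*π), achieved by sin(2*π/7·x).
A polynomial bump cannot attain the sharp Poincaré constant (only the first sine eigenfunction does), so the ratio is strictly less than C_P, consistent with ||u||_L² ≤ C_P ||u'||_L².


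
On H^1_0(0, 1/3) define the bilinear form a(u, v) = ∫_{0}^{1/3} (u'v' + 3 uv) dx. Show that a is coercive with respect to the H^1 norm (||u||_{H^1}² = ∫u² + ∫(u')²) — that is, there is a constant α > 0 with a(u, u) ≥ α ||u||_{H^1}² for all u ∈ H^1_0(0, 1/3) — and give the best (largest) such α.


α = 1

Coercivity of a(·,·) on H^1_0(0, 1/3) means a(u, u) ≥ α ||u||_{H^1}² for every u ∈ H^1_0.
The interval has length L = 1/3, and Poincaré/coercivity depend only on L. Here a(u, u) = ∫(u')² + (3)·∫u².
Here c = 3 ≥ 1, so a(u,u) = ∫(u')² + c∫u² ≥ ∫(u')² + ∫u² = ||u||_{H^1}², i.e. α = 1 works. No larger α is possible: a(u,u) ≥ α||u||_{H^1}² means (1−α)∫(u')² ≥ (α−c)∫u², and for the modes u_n = sin(nπ(x−x₀)/L) (x₀ the left endpoint) one has ∫u_n²/∫(u_n')² = (L/(nπ))² → 0, so a(u_n,u_n)/||u_n||_{H^1}² → 1. Hence the optimal constant is α = 1.
Therefore α = 1.


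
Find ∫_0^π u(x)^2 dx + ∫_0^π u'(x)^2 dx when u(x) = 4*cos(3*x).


||u||_{H^1(0,π)}^2 = 80*π

u'(x) = -12*sin(3*x).
Expand u² and (u')² and integrate term by term on (0, π), using: for integers n ≥ 1, ∫_0^π sin²(nx) dx = ∫_0^π cos²(nx) dx = π/2; for n ≠ n', ∫_0^π sin(nx)sin(n'x) dx = ∫_0^π cos(nx)cos(n'x) dx = 0; and by product-to-sum, ∫_0^π sin(nx)cos(n'x) dx = ½∫_0^π [sin((n+n')x) + sin((n−n')x)] dx, which is 0 when n+n' is even and 2n/(n²−n'²) when n+n' is odd (it need not vanish on (0, π)).
  u² squared terms: (4)²·∫cos(3x)² dx = 16·π/2 = 8*π.
  So ∫_0^π u² dx = 8*π.
  (u')² squared terms: (-12)²·∫sin(3x)² dx = 144·π/2 = 72*π.
  So ∫_0^π (u')² dx = 72*π.
||u||_{H^1}^2 = (8*π) + (72*π) = 80*π.


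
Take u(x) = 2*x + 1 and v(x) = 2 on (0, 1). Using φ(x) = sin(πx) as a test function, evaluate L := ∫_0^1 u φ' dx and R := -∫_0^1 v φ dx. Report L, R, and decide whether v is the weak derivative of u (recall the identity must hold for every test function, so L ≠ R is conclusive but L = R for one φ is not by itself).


LHS = -4/π, RHS = -4/π. Yes, v = u' weakly.

u(x) = 2*x + 1, classical derivative u'(x) = 2.
φ(x) = sin(πx), so φ'(x) = π*cos(π*x).
Note φ(0) = φ(1) = 0, so the boundary term u·φ vanishes.
LHS = ∫_0^1 u(x) φ'(x) dx = ∫_0^1 (2*π*x*cos(π*x) + π*cos(π*x)) dx. Term by term:
  ∫_0^1 π*cos(π*x) dx = 0;  ∫_0^1 2*π*x*cos(π*x) dx = -4/π.
Sum: 0 − 4/π = -4/π.
So LHS = -4/π.
∫_0^1 v(x) φ(x) dx = ∫_0^1 (2*sin(π*x)) dx. Term by term:
  ∫_0^1 2*sin(π*x) dx = 4/π.
So RHS = -∫_0^1 v(x) φ(x) dx = -4/π.
LHS = RHS, so the identity holds for this test φ.
Moreover u is smooth here and v(x) = u'(x) = 2 pointwise, so the identity holds for every test function. Hence v is the weak derivative of u.


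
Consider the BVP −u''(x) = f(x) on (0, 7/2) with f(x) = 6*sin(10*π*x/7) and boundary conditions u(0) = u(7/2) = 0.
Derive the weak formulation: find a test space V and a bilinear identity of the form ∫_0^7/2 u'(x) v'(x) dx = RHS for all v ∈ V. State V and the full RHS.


V = H^1_0(0, 7/2) (so v(0) = v(7/2) = 0); weak form: ∫_0^7/2 u'v' dx = ∫_0^7/2 (6*sin(10*π*x/7)) v dx for all v ∈ V.

Multiply both sides by a test function v and integrate from 0 to 7/2:
  ∫_0^7/2 −u''(x) v(x) dx = ∫_0^7/2 f(x) v(x) dx.
Integrate the LHS by parts once:
  ∫_0^7/2 −u'' v dx = −[u'(x) v(x)]_0^7/2 + ∫_0^7/2 u'(x) v'(x) dx.
Thus ∫_0^7/2 u'(x) v'(x) dx = ∫_0^7/2 f(x) v(x) dx + [u'(x) v(x)]_0^7/2.
Choose V so that boundary terms are either known or forced to vanish.
u is Dirichlet: u(0) = u(7/2) = 0. Let V = H^1_0(0, 7/2); then v(0) = v(7/2) = 0, and [u' v]_0^7/2 = 0.
Weak formulation: find u (satisfying any essential BC) such that ∫_0^7/2 u'(x) v'(x) dx = ∫_0^7/2 f v dx for all v ∈ V.
Substituting f(x) = 6*sin(10*π*x/7), the right-hand side is ∫_0^7/2 (6*sin(10*π*x/7)) v dx.


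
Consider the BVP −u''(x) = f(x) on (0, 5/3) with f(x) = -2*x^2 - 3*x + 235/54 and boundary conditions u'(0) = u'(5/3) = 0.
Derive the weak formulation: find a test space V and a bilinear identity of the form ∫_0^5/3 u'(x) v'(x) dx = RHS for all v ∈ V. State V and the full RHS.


V = H^1(0, 5/3) (no boundary constraint on v; u is determined up to an additive constant); weak form: ∫_0^5/3 u'v' dx = ∫_0^5/3 (-2*x^2 - 3*x + 235/54) v dx for all v ∈ V.

Multiply both sides by a test function v and integrate from 0 to 5/3:
  ∫_0^5/3 −u''(x) v(x) dx = ∫_0^5/3 f(x) v(x) dx.
Integrate the LHS by parts once:
  ∫_0^5/3 −u'' v dx = −[u'(x) v(x)]_0^5/3 + ∫_0^5/3 u'(x) v'(x) dx.
Thus ∫_0^5/3 u'(x) v'(x) dx = ∫_0^5/3 f(x) v(x) dx + [u'(x) v(x)]_0^5/3.
Choose V so that boundary terms are either known or forced to vanish.
u has homogeneous Neumann: u'(0) = u'(5/3) = 0. So [u' v]_0^5/3 = 0·v(5/3) − 0·v(0) = 0 for any v; take V = H^1(0, 5/3).
Weak formulation: find u (satisfying any essential BC) such that ∫_0^5/3 u'(x) v'(x) dx = ∫_0^5/3 f v dx for all v ∈ V (homogeneous Neumann, so boundary terms vanish).
Substituting f(x) = -2*x^2 - 3*x + 235/54, the right-hand side is ∫_0^5/3 (-2*x^2 - 3*x + 235/54) v dx.
Compatibility check (pure Neumann): taking v ≡ 1 ∈ V gives 0 = ∫_0^5/3 f dx + (0) − (0), i.e. ∫_0^5/3 f dx must equal u'(0) − u'(5/3) = 0. Indeed ∫_0^5/3 (-2*x^2 - 3*x + 235/54) dx = 0, so the data are compatible. The solution is then unique only up to an additive constant (fix it e.g. by requiring ∫_0^5/3 u dx = 0).


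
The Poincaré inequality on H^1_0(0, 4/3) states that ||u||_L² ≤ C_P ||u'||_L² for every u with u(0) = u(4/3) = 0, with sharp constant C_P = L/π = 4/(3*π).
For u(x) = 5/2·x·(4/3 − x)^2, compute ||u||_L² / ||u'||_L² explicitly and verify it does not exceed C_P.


||u||_L² / ||u'||_L² = 2*sqrt(14)/21 < C_P = 4/(3*π).

u(x) = 5/2·x·(4/3 − x)^2, so u'(x) = 15*x^2/2 - 40*x/3 + 40/9.
u(x) = 5/2·x·(4/3 − x)^2 vanishes at x = 0 and x = 4/3, so u ∈ H^1_0(0, 4/3). Differentiate via the product rule and integrate the resulting polynomials term by term.
  ∫_0^4/3 u² dx = ∫_0^4/3 (25*x^6/4 - 100*x^5/3 + 200*x^4/3 - 1600*x^3/27 + 1600*x^2/81) dx. Term by term:
    ∫_0^4/3 25*x^6/4 dx = 102400/15309;  ∫_0^4/3 -100*x^5/3 dx = -204800/6561;  ∫_0^4/3 200*x^4/3 dx = 40960/729;
    ∫_0^4/3 -1600*x^3/27 dx = -102400/2187;  ∫_0^4/3 1600*x^2/81 dx = 102400/6561.
  Sum: 102400/15309 − 204800/6561 + 40960/729 − 102400/2187 + 102400/6561 = 20480/45927.
  ∫_0^4/3 (u')² dx = ∫_0^4/3 (225*x^4/4 - 200*x^3 + 2200*x^2/9 - 3200*x/27 + 1600/81) dx. Term by term:
    ∫_0^4/3 225*x^4/4 dx = 1280/27;  ∫_0^4/3 -200*x^3 dx = -12800/81;  ∫_0^4/3 2200*x^2/9 dx = 140800/729;
    ∫_0^4/3 -3200*x/27 dx = -25600/243;  ∫_0^4/3 1600/81 dx = 6400/243.
  Sum: 1280/27 − 12800/81 + 140800/729 − 25600/243 + 6400/243 = 2560/729.
∫_0^4/3 u² dx = 20480/45927, so ||u||_L² = 64*sqrt(35)/567.
∫_0^4/3 (u')² dx = 2560/729, so ||u'||_L² = 16*sqrt(10)/27.
Ratio ||u||_L² / ||u'||_L² = 2*sqrt(14)/21.
Sharp Poincaré constant on H^1_0(0, 4/3) is C_P = L/π = 4/(3*π), achieved by sin(3*π/4·x).
A polynomial bump cannot attain the sharp Poincaré constant (only the first sine eigenfunction does), so the ratio is strictly less than C_P, consistent with ||u||_L² ≤ C_P ||u'||_L².


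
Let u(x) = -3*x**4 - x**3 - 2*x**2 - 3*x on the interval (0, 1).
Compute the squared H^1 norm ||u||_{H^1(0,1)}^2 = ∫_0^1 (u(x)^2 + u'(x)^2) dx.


||u||_{H^1}^2 = 3505/28

The H^1 norm (squared) on an interval (0, L) is
  ||u||_{H^1}^2 = ∫_0^L u(x)^2 dx + ∫_0^L u'(x)^2 dx.
Compute u'(x) = -12*x**3 - 3*x**2 - 4*x - 3.
Then u(x)^2 = 9*x**8 + 6*x**7 + 13*x**6 + 22*x**5 + 10*x**4 + 12*x**3 + 9*x**2 and u'(x)^2 = 144*x**6 + 72*x**5 + 105*x**4 + 96*x**3 + 34*x**2 + 24*x + 9.
Integrate each monomial from 0 to 1 using ∫_0^1 c·x^n dx = c·1^(n+1)/(n+1):
  ∫_0^1 u(x)^2 dx = ∫_0^1 (9*x^8 + 6*x^7 + 13*x^6 + 22*x^5 + 10*x^4 + 12*x^3 + 9*x^2) dx. Term by term:
    ∫_0^1 9*x^8 dx = 1;  ∫_0^1 6*x^7 dx = 3/4;  ∫_0^1 13*x^6 dx = 13/7;
    ∫_0^1 22*x^5 dx = 11/3;  ∫_0^1 10*x^4 dx = 2;  ∫_0^1 12*x^3 dx = 3;
    ∫_0^1 9*x^2 dx = 3.
  Sum: 1 + 3/4 + 13/7 + 11/3 + 2 + 3 + 3 = 1283/84.
  ∫_0^1 u'(x)^2 dx = ∫_0^1 (144*x^6 + 72*x^5 + 105*x^4 + 96*x^3 + 34*x^2 + 24*x + 9) dx. Term by term:
    ∫_0^1 144*x^6 dx = 144/7;  ∫_0^1 72*x^5 dx = 12;  ∫_0^1 105*x^4 dx = 21;
    ∫_0^1 96*x^3 dx = 24;  ∫_0^1 34*x^2 dx = 34/3;  ∫_0^1 24*x dx = 12;
    ∫_0^1 9 dx = 9.
  Sum: 144/7 + 12 + 21 + 24 + 34/3 + 12 + 9 = 2308/21.
Adding: ||u||_{H^1}^2 = 1283/84 + 2308/21 = 3505/28.
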